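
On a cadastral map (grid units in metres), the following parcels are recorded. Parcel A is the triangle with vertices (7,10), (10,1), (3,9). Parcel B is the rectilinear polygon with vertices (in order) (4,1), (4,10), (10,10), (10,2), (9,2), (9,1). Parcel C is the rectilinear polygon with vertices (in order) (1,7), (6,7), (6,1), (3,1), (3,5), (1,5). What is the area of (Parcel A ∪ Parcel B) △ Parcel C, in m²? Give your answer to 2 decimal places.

|Parcel A ∪ Parcel B| = 53.9673.
|(Parcel A ∪ Parcel B) ∩ Parcel C| = 12.
|(Parcel A ∪ Parcel B) △ Parcel C| = 53.9673 + 22 − 24 = 51.97.

51.97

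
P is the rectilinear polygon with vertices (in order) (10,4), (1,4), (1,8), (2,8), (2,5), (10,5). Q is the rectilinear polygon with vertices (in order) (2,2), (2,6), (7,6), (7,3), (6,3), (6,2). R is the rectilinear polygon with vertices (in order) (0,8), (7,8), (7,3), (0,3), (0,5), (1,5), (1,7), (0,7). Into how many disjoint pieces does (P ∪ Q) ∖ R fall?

(P ∪ Q) ∖ R splits into 2 disjoint pieces (area 4, area 3).

2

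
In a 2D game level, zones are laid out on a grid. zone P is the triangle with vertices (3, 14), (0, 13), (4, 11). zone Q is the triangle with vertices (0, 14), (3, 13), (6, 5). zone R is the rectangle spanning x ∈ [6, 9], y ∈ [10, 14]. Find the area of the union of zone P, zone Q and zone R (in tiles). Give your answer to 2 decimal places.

By inclusion–exclusion:
Individual areas: |zone P| = 5, |zone Q| = 10.5, |zone R| = 12.
|zone P∩zone Q| = 3.292.
|zone P∩zone R| = 0.
|zone Q∩zone R| = 0.
|zone P∩zone Q∩zone R| = 0.
|zone P ∪ zone Q ∪ zone R| = 27.5 − 3.292 + 0 = 24.21.

24.21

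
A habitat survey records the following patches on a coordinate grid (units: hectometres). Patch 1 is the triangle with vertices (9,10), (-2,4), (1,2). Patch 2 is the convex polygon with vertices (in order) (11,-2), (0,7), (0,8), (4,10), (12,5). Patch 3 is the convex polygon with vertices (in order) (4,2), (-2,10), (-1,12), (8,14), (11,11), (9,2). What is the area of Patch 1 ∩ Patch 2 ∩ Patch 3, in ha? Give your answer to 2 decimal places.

8.68

The intersection is the polygon with vertices (7.077,8.077), (3.3,4.3), (1.4,5.854), (6.33,8.544).
By the shoelace formula its area is 8.68.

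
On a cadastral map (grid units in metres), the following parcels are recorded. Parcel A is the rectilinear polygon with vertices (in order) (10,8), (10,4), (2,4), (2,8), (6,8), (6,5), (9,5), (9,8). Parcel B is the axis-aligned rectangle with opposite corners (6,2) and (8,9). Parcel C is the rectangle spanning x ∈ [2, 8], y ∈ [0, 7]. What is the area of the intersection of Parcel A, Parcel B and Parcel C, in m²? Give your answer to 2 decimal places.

2.00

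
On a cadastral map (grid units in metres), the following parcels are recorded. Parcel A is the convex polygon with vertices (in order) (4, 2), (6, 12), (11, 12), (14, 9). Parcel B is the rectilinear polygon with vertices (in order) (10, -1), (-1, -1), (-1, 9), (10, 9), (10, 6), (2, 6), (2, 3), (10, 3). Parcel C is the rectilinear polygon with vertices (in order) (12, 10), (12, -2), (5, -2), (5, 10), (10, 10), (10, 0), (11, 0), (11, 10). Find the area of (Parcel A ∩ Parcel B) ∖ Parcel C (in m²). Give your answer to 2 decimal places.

0.65

|Parcel A ∩ Parcel B| = 15.2857.
|(Parcel A ∩ Parcel B) ∩ Parcel C| = 14.6357.
|(Parcel A ∩ Parcel B) ∖ Parcel C| = 15.2857 − 14.6357 = 0.65.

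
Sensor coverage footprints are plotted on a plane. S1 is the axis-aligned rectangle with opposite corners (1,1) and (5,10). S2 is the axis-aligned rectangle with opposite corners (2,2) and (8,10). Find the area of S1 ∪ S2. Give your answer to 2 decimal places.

60.00

By inclusion–exclusion:
Individual areas: |S1| = 36, |S2| = 48.
|S1∩S2|: x∈[2,5], y∈[2,10] → 3·8 = 24.
|S1 ∪ S2| = 84 − 24 = 60.00.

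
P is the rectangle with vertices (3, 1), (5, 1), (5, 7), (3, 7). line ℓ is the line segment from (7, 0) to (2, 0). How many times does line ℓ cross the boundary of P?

0

The segment lies entirely outside P and never meets its boundary.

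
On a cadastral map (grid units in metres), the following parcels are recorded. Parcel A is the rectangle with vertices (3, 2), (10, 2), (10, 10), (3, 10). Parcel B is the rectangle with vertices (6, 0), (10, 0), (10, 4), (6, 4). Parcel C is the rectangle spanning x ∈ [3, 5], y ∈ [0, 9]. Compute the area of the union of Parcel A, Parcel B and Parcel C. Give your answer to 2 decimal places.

68.00

By inclusion–exclusion:
Individual areas: |Parcel A| = 56, |Parcel B| = 16, |Parcel C| = 18.
|Parcel A∩Parcel B|: x∈[6,10], y∈[2,4] → 4·2 = 8.
|Parcel A∩Parcel C|: x∈[3,5], y∈[2,9] → 2·7 = 14.
|Parcel B∩Parcel C| = 0 (no overlap).
|Parcel A∩Parcel B∩Parcel C| = 0.
|Parcel A ∪ Parcel B ∪ Parcel C| = 90 − 22 + 0 = 68.00.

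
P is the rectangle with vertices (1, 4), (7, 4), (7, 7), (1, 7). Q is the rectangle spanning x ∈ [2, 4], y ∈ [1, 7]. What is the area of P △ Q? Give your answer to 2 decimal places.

18.00

|P∩Q|: x∈[2,4], y∈[4,7] → 2·3 = 6.
|P △ Q| = |P| + |Q| − 2·|P∩Q| = 18 + 12 − 12 = 18.00.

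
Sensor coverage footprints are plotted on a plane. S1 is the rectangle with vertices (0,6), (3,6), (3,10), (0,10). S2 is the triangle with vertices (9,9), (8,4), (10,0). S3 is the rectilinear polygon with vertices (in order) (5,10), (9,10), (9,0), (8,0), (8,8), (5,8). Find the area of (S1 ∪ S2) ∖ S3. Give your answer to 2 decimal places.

15.50

|S1 ∪ S2| = 19.
|(S1 ∪ S2) ∩ S3| = 3.5.
|(S1 ∪ S2) ∖ S3| = 19 − 3.5 = 15.50.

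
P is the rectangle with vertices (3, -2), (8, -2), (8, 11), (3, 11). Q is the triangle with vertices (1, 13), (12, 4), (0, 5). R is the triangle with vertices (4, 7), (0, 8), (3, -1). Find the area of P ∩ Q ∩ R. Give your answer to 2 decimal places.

2.08

The intersection is the polygon with vertices (3,4.75), (3,7.25), (4,7), (3.711,4.691).
By the shoelace formula its area is 2.08.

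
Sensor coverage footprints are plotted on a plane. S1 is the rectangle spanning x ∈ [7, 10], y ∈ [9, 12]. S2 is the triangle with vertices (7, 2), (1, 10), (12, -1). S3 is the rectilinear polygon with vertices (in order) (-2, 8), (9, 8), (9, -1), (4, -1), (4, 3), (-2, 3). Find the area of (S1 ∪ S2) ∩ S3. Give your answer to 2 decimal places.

8.70

The region (S1 ∪ S2) ∩ S3 is the polygon with vertices (9,2), (9,0.8), (7,2), (2.5,8), (3,8).
By the shoelace formula its area is 8.70.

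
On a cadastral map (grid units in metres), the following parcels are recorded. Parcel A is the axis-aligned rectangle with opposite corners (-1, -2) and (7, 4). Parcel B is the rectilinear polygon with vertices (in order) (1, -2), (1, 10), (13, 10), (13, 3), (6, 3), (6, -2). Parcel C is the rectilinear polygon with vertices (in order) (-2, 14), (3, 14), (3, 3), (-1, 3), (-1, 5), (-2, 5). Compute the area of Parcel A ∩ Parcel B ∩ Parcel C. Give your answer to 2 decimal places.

The intersection is the polygon with vertices (1,4), (3,4), (3,3), (1,3).
By the shoelace formula its area is 2.00.

2.00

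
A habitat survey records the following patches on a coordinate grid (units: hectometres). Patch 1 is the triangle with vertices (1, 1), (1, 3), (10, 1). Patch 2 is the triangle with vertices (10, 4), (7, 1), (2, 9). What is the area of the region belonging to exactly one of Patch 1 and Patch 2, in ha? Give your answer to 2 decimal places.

|Patch 1| = 9, |Patch 2| = 19.5, |Patch 1∩Patch 2| = 0.3431.
|Patch 1 △ Patch 2| = |Patch 1| + |Patch 2| − 2·|Patch 1∩Patch 2| = 9 + 19.5 − 0.6862 = 27.81.

27.81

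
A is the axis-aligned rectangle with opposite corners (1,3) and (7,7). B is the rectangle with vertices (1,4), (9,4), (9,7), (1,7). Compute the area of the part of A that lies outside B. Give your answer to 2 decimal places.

|A∩B|: x∈[1,7], y∈[4,7] → 6·3 = 18.
|A| = 24.
|A ∖ B| = |A| − |A∩B| = 24 − 18 = 6.00.

6.00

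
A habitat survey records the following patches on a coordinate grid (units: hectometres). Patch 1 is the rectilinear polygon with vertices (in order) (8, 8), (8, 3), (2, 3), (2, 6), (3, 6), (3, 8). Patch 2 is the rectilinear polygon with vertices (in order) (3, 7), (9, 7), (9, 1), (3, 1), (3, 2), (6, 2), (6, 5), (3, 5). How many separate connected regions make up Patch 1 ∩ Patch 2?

1

Patch 1 ∩ Patch 2 is a single connected region.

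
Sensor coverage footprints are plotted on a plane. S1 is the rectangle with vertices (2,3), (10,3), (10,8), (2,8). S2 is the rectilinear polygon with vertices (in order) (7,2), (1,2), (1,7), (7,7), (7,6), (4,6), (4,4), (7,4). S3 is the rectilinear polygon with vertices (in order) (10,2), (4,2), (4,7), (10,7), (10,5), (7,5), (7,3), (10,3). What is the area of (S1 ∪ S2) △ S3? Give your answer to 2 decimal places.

|S1 ∪ S2| = 50.
|(S1 ∪ S2) ∩ S3| = 21.
|(S1 ∪ S2) △ S3| = 50 + 24 − 42 = 32.00.

32.00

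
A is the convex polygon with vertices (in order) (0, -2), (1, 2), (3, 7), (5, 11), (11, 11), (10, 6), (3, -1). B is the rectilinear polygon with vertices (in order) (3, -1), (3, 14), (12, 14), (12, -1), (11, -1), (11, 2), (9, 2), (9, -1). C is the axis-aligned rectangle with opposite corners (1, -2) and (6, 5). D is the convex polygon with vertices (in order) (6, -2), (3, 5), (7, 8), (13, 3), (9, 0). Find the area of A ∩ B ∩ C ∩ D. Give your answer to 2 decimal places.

8.10

The intersection is the polygon with vertices (6,5), (6,2), (4.8,0.8), (3,5).
By the shoelace formula its area is 8.10.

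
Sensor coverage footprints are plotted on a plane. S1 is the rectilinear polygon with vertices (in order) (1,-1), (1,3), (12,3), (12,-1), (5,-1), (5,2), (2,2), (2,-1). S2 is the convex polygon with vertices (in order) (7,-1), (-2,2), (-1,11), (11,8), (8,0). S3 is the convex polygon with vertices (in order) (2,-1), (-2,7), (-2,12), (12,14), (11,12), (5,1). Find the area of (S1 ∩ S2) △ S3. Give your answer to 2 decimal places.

123.17

|S1 ∩ S2| = 17.6875.
|(S1 ∩ S2) ∩ S3| = 6.2576.
|(S1 ∩ S2) △ S3| = 17.6875 + 118 − 12.5152 = 123.17.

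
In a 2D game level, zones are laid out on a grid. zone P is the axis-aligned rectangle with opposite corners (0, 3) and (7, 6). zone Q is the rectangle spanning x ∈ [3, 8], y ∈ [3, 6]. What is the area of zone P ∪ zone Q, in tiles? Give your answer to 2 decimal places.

24.00

By inclusion–exclusion:
Individual areas: |zone P| = 21, |zone Q| = 15.
|zone P∩zone Q|: x∈[3,7], y∈[3,6] → 4·3 = 12.
|zone P ∪ zone Q| = 36 − 12 = 24.00.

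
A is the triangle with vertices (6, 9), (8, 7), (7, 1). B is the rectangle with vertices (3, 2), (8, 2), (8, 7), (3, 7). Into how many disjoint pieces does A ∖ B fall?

A ∖ B splits into 2 disjoint pieces (area 1.75, area 0.1458).

2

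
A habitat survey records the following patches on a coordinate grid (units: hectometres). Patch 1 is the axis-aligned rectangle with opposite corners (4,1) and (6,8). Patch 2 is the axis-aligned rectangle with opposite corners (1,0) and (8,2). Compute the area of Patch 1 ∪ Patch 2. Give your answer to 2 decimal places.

By inclusion–exclusion:
Individual areas: |Patch 1| = 14, |Patch 2| = 14.
|Patch 1∩Patch 2|: x∈[4,6], y∈[1,2] → 2·1 = 2.
|Patch 1 ∪ Patch 2| = 28 − 2 = 26.00.

26.00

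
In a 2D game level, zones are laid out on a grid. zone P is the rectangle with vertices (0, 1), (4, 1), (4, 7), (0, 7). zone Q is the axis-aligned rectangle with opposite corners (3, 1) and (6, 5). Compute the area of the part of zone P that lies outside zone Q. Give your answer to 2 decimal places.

|zone P∩zone Q|: x∈[3,4], y∈[1,5] → 1·4 = 4.
|zone P| = 24.
|zone P ∖ zone Q| = |zone P| − |zone P∩zone Q| = 24 − 4 = 20.00.

20.00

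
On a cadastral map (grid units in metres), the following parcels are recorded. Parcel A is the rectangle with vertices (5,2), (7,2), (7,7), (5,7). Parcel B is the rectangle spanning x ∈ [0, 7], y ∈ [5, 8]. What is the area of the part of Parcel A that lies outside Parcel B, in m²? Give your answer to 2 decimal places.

6.00

|Parcel A∩Parcel B|: x∈[5,7], y∈[5,7] → 2·2 = 4.
|Parcel A| = 10.
|Parcel A ∖ Parcel B| = |Parcel A| − |Parcel A∩Parcel B| = 10 − 4 = 6.00.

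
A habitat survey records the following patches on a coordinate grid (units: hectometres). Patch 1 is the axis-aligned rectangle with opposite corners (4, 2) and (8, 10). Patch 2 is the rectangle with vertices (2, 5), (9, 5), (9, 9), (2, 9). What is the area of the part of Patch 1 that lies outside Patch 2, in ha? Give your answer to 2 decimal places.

|Patch 1∩Patch 2|: x∈[4,8], y∈[5,9] → 4·4 = 16.
|Patch 1| = 32.
|Patch 1 ∖ Patch 2| = |Patch 1| − |Patch 1∩Patch 2| = 32 − 16 = 16.00.

16.00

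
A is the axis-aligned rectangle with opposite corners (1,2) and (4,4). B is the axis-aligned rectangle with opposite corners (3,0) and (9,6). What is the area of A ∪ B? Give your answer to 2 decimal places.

By inclusion–exclusion:
Individual areas: |A| = 6, |B| = 36.
|A∩B|: x∈[3,4], y∈[2,4] → 1·2 = 2.
|A ∪ B| = 42 − 2 = 40.00.

40.00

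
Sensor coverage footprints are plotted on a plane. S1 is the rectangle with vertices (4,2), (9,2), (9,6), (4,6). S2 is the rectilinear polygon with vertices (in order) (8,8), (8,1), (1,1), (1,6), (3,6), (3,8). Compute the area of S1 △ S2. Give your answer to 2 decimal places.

|S1| = 20, |S2| = 45, |S1∩S2| = 16.
|S1 △ S2| = |S1| + |S2| − 2·|S1∩S2| = 20 + 45 − 32 = 33.00.

33.00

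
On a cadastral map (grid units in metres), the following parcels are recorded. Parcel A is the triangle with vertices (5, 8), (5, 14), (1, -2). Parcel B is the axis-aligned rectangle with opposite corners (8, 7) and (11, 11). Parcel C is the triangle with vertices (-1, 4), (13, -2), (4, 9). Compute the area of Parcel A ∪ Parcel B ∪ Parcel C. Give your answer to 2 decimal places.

67.30

By inclusion–exclusion:
Individual areas: |Parcel A| = 12, |Parcel B| = 12, |Parcel C| = 50.
|Parcel A∩Parcel B| = 0.
|Parcel A∩Parcel C| = 6.6994.
|Parcel B∩Parcel C| = 0.
|Parcel A∩Parcel B∩Parcel C| = 0.
|Parcel A ∪ Parcel B ∪ Parcel C| = 74 − 6.6994 + 0 = 67.30.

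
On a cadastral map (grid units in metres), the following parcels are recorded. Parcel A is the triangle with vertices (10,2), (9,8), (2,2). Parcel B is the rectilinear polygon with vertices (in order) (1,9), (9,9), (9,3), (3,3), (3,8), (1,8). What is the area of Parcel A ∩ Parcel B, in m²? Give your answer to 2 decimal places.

The intersection is the polygon with vertices (9,8), (9,3), (3.167,3).
By the shoelace formula its area is 14.58.

14.58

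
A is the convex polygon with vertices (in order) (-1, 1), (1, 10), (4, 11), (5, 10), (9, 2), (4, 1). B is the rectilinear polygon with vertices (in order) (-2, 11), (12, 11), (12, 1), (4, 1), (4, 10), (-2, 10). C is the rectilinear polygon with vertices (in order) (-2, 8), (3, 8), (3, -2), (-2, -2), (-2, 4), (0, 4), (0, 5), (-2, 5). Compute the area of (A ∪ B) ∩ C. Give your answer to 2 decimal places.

22.33

The region (A ∪ B) ∩ C is the polygon with vertices (-1,1), (-0.333,4), (0,4), (0,5), (-0.111,5), (0.556,8), (3,8), (3,1).
By the shoelace formula its area is 22.33.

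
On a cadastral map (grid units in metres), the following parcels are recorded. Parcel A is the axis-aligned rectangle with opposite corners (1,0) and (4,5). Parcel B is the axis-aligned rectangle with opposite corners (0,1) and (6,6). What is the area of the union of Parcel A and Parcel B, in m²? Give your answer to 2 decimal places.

33.00

By inclusion–exclusion:
Individual areas: |Parcel A| = 15, |Parcel B| = 30.
|Parcel A∩Parcel B|: x∈[1,4], y∈[1,5] → 3·4 = 12.
|Parcel A ∪ Parcel B| = 45 − 12 = 33.00.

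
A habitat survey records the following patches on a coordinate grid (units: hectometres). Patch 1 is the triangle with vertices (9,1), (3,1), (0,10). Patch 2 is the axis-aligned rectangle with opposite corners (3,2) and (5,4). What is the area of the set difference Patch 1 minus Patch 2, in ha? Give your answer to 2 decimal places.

23.00

|Patch 1| = 27, |Patch 1∩Patch 2| = 4.
|Patch 1 ∖ Patch 2| = |Patch 1| − |Patch 1∩Patch 2| = 27 − 4 = 23.00.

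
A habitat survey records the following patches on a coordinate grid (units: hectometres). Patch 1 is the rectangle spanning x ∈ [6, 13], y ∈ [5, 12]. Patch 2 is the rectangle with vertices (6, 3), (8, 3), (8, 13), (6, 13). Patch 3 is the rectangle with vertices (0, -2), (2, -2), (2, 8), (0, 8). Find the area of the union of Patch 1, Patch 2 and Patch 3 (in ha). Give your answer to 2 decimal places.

75.00

By inclusion–exclusion:
Individual areas: |Patch 1| = 49, |Patch 2| = 20, |Patch 3| = 20.
|Patch 1∩Patch 2|: x∈[6,8], y∈[5,12] → 2·7 = 14.
|Patch 1∩Patch 3| = 0 (no overlap).
|Patch 2∩Patch 3| = 0 (no overlap).
|Patch 1∩Patch 2∩Patch 3| = 0.
|Patch 1 ∪ Patch 2 ∪ Patch 3| = 89 − 14 + 0 = 75.00.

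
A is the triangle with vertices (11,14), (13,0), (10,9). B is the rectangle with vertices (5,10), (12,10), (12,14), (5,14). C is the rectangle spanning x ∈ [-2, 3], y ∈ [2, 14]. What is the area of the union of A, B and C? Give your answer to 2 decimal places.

By inclusion–exclusion:
Individual areas: |A| = 12, |B| = 28, |C| = 60.
|A∩B| = 2.7429.
|A∩C| = 0.
|B∩C| = 0 (no overlap).
|A∩B∩C| = 0.
|A ∪ B ∪ C| = 100 − 2.7429 + 0 = 97.26.

97.26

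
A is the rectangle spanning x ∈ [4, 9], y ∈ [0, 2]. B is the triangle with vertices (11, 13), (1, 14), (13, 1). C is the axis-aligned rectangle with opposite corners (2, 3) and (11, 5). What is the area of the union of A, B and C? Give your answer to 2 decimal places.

By inclusion–exclusion:
Individual areas: |A| = 10, |B| = 59, |C| = 18.
|A∩B| = 0.
|A∩C| = 0 (no overlap).
|B∩C| = 1.5513.
|A∩B∩C| = 0.
|A ∪ B ∪ C| = 87 − 1.5513 + 0 = 85.45.

85.45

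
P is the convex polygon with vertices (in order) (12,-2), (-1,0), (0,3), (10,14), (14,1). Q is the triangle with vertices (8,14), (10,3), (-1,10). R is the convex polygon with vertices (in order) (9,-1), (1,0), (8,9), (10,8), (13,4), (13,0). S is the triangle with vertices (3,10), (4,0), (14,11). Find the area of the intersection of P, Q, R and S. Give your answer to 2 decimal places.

10.29

The intersection is the polygon with vertices (5.54,5.838), (8,9), (9,8.5), (9.454,6), (7.927,4.319).
By the shoelace formula its area is 10.29.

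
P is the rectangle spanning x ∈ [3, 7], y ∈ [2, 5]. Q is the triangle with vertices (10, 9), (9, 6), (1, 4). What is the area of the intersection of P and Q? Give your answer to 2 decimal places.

The intersection is the polygon with vertices (3,5), (5,5), (3,4.5).
By the shoelace formula its area is 0.50.

0.50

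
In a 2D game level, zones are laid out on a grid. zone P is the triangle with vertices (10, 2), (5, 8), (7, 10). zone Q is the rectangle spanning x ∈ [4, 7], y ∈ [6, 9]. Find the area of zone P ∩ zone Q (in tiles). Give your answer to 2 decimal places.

3.83

The intersection is the polygon with vertices (5,8), (6,9), (7,9), (7,6), (6.667,6).
By the shoelace formula its area is 3.83.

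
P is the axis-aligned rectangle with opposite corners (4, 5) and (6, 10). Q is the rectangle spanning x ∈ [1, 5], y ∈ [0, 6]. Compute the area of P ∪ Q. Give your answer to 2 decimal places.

By inclusion–exclusion:
Individual areas: |P| = 10, |Q| = 24.
|P∩Q|: x∈[4,5], y∈[5,6] → 1·1 = 1.
|P ∪ Q| = 34 − 1 = 33.00.

33.00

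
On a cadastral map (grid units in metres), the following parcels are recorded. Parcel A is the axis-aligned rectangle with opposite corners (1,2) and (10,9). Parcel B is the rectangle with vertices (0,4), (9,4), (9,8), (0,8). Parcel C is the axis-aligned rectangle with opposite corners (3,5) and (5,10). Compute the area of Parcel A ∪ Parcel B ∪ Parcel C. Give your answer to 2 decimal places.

By inclusion–exclusion:
Individual areas: |Parcel A| = 63, |Parcel B| = 36, |Parcel C| = 10.
|Parcel A∩Parcel B|: x∈[1,9], y∈[4,8] → 8·4 = 32.
|Parcel A∩Parcel C|: x∈[3,5], y∈[5,9] → 2·4 = 8.
|Parcel B∩Parcel C|: x∈[3,5], y∈[5,8] → 2·3 = 6.
|Parcel A∩Parcel B∩Parcel C| = 6.
|Parcel A ∪ Parcel B ∪ Parcel C| = 109 − 46 + 6 = 69.00.

69.00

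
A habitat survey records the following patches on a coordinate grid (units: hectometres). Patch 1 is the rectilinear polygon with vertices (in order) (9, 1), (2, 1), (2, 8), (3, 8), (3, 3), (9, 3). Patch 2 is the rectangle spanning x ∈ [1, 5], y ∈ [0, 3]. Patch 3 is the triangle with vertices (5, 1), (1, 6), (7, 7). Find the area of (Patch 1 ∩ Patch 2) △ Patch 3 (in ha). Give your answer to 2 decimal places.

19.80

|Patch 1 ∩ Patch 2| = 6.
|(Patch 1 ∩ Patch 2) ∩ Patch 3| = 1.6.
|(Patch 1 ∩ Patch 2) △ Patch 3| = 6 + 17 − 3.2 = 19.80.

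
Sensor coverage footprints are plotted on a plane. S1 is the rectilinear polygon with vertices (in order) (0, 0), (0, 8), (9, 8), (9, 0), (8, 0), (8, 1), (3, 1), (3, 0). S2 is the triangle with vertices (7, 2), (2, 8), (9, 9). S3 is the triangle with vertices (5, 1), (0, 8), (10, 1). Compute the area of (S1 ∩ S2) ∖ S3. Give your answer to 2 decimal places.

|S1 ∩ S2| = 20.1429.
|(S1 ∩ S2) ∩ S3| = 1.354.
|(S1 ∩ S2) ∖ S3| = 20.1429 − 1.354 = 18.79.

18.79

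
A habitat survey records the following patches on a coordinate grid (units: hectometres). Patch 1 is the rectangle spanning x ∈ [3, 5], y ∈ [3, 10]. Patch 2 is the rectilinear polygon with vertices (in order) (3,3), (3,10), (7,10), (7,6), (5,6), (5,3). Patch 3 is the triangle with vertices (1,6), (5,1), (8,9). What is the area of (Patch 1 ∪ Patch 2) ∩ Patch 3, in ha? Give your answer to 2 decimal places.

12.74

The region (Patch 1 ∪ Patch 2) ∩ Patch 3 is the polygon with vertices (3.4,3), (3,3.5), (3,6.857), (7,8.571), (7,6.333), (6.875,6), (5,6), (5,3).
By the shoelace formula its area is 12.74.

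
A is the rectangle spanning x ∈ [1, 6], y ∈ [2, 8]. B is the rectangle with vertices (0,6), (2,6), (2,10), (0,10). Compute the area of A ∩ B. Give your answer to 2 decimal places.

|A∩B|: x∈[1,2], y∈[6,8] → 1·2 = 2.

2.00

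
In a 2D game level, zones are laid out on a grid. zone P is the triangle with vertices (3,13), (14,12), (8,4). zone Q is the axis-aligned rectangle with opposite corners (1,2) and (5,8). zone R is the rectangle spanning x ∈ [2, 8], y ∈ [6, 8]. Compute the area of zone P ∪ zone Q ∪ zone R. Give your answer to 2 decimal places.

By inclusion–exclusion:
Individual areas: |zone P| = 47, |zone Q| = 24, |zone R| = 12.
|zone P∩zone Q| = 0.
|zone P∩zone R| = 3.3333.
|zone Q∩zone R|: x∈[2,5], y∈[6,8] → 3·2 = 6.
|zone P∩zone Q∩zone R| = 0.
|zone P ∪ zone Q ∪ zone R| = 83 − 9.3333 + 0 = 73.67.

73.67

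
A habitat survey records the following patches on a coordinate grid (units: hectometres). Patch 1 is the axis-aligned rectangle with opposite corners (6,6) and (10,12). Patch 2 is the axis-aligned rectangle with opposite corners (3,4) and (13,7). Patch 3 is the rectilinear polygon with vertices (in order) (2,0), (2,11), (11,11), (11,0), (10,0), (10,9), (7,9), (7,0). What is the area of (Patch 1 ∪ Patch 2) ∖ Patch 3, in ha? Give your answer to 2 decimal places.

|Patch 1 ∪ Patch 2| = 50.
|(Patch 1 ∪ Patch 2) ∩ Patch 3| = 25.
|(Patch 1 ∪ Patch 2) ∖ Patch 3| = 50 − 25 = 25.00.

25.00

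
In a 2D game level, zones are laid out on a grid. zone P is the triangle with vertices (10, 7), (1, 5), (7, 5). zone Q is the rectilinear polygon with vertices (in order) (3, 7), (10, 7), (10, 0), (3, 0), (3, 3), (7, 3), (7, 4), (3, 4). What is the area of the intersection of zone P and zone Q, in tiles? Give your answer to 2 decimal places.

The intersection is the polygon with vertices (10,7), (7,5), (3,5), (3,5.444).
By the shoelace formula its area is 5.56.

5.56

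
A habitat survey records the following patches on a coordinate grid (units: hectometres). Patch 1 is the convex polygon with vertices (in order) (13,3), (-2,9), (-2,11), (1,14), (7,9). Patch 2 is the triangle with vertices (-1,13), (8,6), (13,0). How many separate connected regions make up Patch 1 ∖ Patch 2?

2

Patch 1 ∖ Patch 2 splits into 2 disjoint pieces (area 25.1562, area 20.7543).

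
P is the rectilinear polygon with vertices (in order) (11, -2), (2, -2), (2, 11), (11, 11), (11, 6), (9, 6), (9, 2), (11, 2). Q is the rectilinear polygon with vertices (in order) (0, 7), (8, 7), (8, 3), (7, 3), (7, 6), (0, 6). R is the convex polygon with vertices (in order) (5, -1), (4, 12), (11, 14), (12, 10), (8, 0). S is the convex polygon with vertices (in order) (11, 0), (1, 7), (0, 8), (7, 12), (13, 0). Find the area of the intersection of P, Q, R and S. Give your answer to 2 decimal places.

The intersection is the polygon with vertices (8,3), (7,3), (7,6), (4.462,6), (4.385,7), (8,7).
By the shoelace formula its area is 6.58.

6.58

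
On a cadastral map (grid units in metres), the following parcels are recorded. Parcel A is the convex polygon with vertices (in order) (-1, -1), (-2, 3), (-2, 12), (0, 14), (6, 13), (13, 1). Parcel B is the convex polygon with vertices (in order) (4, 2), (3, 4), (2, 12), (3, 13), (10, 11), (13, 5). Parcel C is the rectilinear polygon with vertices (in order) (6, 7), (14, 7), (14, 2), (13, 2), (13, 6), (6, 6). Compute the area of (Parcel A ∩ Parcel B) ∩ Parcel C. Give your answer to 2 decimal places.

3.79

The region (Parcel A ∩ Parcel B) ∩ Parcel C is the polygon with vertices (10.083,6), (6,6), (6,7), (9.5,7).
By the shoelace formula its area is 3.79.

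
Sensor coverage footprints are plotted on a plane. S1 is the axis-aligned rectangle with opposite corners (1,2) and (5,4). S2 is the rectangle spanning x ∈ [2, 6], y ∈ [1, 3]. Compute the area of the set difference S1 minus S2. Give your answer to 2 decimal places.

5.00

|S1∩S2|: x∈[2,5], y∈[2,3] → 3·1 = 3.
|S1| = 8.
|S1 ∖ S2| = |S1| − |S1∩S2| = 8 − 3 = 5.00.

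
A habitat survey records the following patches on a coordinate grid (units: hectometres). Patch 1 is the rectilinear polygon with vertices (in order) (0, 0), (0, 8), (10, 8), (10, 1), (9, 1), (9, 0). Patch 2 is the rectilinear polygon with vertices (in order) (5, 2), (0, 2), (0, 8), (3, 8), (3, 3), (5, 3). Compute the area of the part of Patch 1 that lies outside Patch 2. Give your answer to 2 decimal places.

59.00

|Patch 1| = 79, |Patch 1∩Patch 2| = 20.
|Patch 1 ∖ Patch 2| = |Patch 1| − |Patch 1∩Patch 2| = 79 − 20 = 59.00.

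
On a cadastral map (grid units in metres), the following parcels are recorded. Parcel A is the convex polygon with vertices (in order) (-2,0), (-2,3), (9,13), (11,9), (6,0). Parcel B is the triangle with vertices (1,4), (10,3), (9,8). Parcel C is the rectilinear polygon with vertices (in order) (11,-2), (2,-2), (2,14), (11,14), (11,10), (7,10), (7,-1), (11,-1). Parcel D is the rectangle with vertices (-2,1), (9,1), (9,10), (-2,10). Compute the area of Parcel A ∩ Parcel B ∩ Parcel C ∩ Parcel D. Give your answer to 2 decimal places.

The intersection is the polygon with vertices (2,4.5), (7,7), (7,3.333), (2,3.889).
By the shoelace formula its area is 10.69.

10.69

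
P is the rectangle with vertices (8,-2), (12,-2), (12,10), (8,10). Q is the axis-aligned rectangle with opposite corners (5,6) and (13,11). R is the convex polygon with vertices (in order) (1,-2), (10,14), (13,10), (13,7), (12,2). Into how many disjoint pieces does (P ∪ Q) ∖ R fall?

4

(P ∪ Q) ∖ R splits into 4 disjoint pieces (area 13.0909, area 9.5312, area 0.375, area 0.1).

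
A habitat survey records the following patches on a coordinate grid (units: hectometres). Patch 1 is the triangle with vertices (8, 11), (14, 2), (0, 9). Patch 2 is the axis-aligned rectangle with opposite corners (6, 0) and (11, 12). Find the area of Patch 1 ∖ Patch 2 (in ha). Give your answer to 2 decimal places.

18.00

|Patch 1| = 42, |Patch 1∩Patch 2| = 24.
|Patch 1 ∖ Patch 2| = |Patch 1| − |Patch 1∩Patch 2| = 42 − 24 = 18.00.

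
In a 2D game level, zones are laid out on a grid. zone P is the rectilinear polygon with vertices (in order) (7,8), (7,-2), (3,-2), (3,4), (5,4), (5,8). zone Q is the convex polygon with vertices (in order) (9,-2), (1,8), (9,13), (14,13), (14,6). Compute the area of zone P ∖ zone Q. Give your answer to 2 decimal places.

19.10

|zone P| = 32, |zone P∩zone Q| = 12.9.
|zone P ∖ zone Q| = |zone P| − |zone P∩zone Q| = 32 − 12.9 = 19.10.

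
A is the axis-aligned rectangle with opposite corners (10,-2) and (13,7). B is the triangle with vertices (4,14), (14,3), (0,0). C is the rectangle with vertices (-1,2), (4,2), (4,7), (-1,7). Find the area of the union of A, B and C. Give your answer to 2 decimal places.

120.64

By inclusion–exclusion:
Individual areas: |A| = 27, |B| = 92, |C| = 25.
|A∩B| = 9.7844.
|A∩C| = 0 (no overlap).
|B∩C| = 13.5714.
|A∩B∩C| = 0.
|A ∪ B ∪ C| = 144 − 23.3558 + 0 = 120.64.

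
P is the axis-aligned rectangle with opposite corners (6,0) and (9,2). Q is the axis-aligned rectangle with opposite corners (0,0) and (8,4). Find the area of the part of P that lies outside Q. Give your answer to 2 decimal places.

2.00

|P∩Q|: x∈[6,8], y∈[0,2] → 2·2 = 4.
|P| = 6.
|P ∖ Q| = |P| − |P∩Q| = 6 − 4 = 2.00.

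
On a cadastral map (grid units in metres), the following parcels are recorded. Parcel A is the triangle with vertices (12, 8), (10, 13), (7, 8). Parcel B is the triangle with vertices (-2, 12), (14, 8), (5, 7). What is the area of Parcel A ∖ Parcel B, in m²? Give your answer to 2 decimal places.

7.73

|Parcel A| = 12.5, |Parcel A∩Parcel B| = 4.7705.
|Parcel A ∖ Parcel B| = |Parcel A| − |Parcel A∩Parcel B| = 12.5 − 4.7705 = 7.73.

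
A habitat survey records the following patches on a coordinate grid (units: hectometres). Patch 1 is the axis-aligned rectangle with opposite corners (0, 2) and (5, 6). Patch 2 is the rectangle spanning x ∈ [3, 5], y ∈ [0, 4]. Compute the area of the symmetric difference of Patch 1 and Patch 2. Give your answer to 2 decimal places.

20.00

|Patch 1∩Patch 2|: x∈[3,5], y∈[2,4] → 2·2 = 4.
|Patch 1 △ Patch 2| = |Patch 1| + |Patch 2| − 2·|Patch 1∩Patch 2| = 20 + 8 − 8 = 20.00.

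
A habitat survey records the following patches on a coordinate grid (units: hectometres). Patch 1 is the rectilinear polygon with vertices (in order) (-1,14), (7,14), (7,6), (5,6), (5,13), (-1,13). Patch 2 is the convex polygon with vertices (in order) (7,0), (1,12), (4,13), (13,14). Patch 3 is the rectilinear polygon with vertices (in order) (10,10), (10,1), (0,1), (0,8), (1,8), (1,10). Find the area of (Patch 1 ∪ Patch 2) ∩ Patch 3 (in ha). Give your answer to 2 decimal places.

The region (Patch 1 ∪ Patch 2) ∩ Patch 3 is the polygon with vertices (7.429,1), (6.5,1), (2,10), (10,10), (10,7).
By the shoelace formula its area is 44.04.

44.04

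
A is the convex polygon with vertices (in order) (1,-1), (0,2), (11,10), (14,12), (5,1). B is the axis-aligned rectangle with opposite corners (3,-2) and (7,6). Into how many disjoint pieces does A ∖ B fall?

2

A ∖ B splits into 2 disjoint pieces (area 9.7727, area 13.9444).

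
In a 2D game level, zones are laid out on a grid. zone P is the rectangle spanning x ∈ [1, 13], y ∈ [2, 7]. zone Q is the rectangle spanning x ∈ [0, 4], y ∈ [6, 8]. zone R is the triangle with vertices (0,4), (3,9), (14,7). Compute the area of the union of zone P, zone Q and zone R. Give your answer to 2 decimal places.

By inclusion–exclusion:
Individual areas: |zone P| = 60, |zone Q| = 8, |zone R| = 30.5.
|zone P∩zone Q|: x∈[1,4], y∈[6,7] → 3·1 = 3.
|zone P∩zone R| = 17.4667.
|zone Q∩zone R| = 4.4.
|zone P∩zone Q∩zone R| = 2.5.
|zone P ∪ zone Q ∪ zone R| = 98.5 − 24.8667 + 2.5 = 76.13.

76.13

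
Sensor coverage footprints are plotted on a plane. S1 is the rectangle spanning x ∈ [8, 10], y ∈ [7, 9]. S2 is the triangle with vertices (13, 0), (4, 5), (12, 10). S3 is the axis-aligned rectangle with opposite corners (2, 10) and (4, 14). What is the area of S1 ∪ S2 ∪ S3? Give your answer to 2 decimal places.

By inclusion–exclusion:
Individual areas: |S1| = 4, |S2| = 42.5, |S3| = 8.
|S1∩S2| = 2.25.
|S1∩S3| = 0 (no overlap).
|S2∩S3| = 0.
|S1∩S2∩S3| = 0.
|S1 ∪ S2 ∪ S3| = 54.5 − 2.25 + 0 = 52.25.

52.25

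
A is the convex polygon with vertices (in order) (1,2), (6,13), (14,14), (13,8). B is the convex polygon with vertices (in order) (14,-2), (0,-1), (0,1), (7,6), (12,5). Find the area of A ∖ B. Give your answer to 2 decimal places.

71.45

|A| = 74.5, |A∩B| = 3.0476.
|A ∖ B| = |A| − |A∩B| = 74.5 − 3.0476 = 71.45.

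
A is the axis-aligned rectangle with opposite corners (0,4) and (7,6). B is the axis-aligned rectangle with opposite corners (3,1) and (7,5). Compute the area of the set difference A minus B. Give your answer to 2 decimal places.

|A∩B|: x∈[3,7], y∈[4,5] → 4·1 = 4.
|A| = 14.
|A ∖ B| = |A| − |A∩B| = 14 − 4 = 10.00.

10.00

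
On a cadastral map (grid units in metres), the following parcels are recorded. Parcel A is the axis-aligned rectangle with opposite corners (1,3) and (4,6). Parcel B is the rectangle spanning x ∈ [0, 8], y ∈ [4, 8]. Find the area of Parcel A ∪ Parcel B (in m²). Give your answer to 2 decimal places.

35.00

By inclusion–exclusion:
Individual areas: |Parcel A| = 9, |Parcel B| = 32.
|Parcel A∩Parcel B|: x∈[1,4], y∈[4,6] → 3·2 = 6.
|Parcel A ∪ Parcel B| = 41 − 6 = 35.00.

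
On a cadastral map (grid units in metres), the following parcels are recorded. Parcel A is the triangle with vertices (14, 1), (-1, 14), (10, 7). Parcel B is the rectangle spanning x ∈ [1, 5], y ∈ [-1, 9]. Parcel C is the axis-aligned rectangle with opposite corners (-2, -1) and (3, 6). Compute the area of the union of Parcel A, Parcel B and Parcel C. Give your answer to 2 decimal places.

79.98

By inclusion–exclusion:
Individual areas: |Parcel A| = 19, |Parcel B| = 40, |Parcel C| = 35.
|Parcel A∩Parcel B| = 0.0231.
|Parcel A∩Parcel C| = 0.
|Parcel B∩Parcel C|: x∈[1,3], y∈[-1,6] → 2·7 = 14.
|Parcel A∩Parcel B∩Parcel C| = 0.
|Parcel A ∪ Parcel B ∪ Parcel C| = 94 − 14.0231 + 0 = 79.98.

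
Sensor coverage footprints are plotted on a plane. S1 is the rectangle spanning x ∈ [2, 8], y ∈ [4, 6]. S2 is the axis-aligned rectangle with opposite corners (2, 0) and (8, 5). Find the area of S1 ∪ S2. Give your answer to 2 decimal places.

By inclusion–exclusion:
Individual areas: |S1| = 12, |S2| = 30.
|S1∩S2|: x∈[2,8], y∈[4,5] → 6·1 = 6.
|S1 ∪ S2| = 42 − 6 = 36.00.

36.00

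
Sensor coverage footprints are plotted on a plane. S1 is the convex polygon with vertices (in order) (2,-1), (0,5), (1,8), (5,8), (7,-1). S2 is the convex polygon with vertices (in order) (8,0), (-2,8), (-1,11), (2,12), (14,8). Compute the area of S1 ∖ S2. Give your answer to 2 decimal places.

25.50

|S1| = 46.5, |S1∩S2| = 20.9957.
|S1 ∖ S2| = |S1| − |S1∩S2| = 46.5 − 20.9957 = 25.50.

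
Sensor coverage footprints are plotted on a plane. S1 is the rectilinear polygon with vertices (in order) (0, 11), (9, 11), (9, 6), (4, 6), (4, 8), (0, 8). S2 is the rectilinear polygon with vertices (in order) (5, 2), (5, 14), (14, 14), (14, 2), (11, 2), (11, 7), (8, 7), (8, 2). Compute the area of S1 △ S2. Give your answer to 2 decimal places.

92.00

|S1| = 37, |S2| = 93, |S1∩S2| = 19.
|S1 △ S2| = |S1| + |S2| − 2·|S1∩S2| = 37 + 93 − 38 = 92.00.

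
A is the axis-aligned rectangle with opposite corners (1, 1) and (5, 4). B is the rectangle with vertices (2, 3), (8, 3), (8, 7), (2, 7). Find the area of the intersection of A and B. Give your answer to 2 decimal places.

|A∩B|: x∈[2,5], y∈[3,4] → 3·1 = 3.

3.00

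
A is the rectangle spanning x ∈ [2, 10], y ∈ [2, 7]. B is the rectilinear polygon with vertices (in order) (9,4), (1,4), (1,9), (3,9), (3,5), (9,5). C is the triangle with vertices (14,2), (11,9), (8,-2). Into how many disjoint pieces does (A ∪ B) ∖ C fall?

1

(A ∪ B) ∖ C is a single connected region.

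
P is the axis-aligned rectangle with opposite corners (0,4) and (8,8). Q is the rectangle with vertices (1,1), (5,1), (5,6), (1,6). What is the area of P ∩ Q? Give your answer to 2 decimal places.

8.00

|P∩Q|: x∈[1,5], y∈[4,6] → 4·2 = 8.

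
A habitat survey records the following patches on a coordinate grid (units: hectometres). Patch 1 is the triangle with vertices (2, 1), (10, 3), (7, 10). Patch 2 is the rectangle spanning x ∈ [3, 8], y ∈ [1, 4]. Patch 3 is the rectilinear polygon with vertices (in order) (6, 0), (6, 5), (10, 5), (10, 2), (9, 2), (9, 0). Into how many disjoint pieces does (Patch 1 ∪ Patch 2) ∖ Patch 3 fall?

1

(Patch 1 ∪ Patch 2) ∖ Patch 3 is a single connected region.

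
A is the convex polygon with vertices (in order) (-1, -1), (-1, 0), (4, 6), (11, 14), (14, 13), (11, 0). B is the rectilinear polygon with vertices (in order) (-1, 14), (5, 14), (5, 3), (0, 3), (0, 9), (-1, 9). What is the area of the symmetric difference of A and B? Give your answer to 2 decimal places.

157.36

|A| = 112, |B| = 60, |A∩B| = 7.3214.
|A △ B| = |A| + |B| − 2·|A∩B| = 112 + 60 − 14.6429 = 157.36.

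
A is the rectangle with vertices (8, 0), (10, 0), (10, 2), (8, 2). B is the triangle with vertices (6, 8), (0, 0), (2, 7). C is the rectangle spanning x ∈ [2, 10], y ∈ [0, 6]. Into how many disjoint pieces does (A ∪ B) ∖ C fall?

(A ∪ B) ∖ C is a single connected region.

1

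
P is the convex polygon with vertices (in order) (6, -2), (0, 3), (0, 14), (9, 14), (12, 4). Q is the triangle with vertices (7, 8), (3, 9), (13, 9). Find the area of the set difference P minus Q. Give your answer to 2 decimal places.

139.50

|P| = 144, |P∩Q| = 4.504.
|P ∖ Q| = |P| − |P∩Q| = 144 − 4.504 = 139.50.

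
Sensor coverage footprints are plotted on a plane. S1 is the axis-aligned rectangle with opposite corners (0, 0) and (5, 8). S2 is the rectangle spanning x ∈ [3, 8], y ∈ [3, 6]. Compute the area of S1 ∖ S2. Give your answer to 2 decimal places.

34.00

|S1∩S2|: x∈[3,5], y∈[3,6] → 2·3 = 6.
|S1| = 40.
|S1 ∖ S2| = |S1| − |S1∩S2| = 40 − 6 = 34.00.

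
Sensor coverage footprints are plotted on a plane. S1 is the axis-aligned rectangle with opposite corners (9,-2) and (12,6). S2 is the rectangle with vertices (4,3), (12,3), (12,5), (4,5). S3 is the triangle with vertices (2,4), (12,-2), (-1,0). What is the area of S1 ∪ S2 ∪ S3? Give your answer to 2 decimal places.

60.99

By inclusion–exclusion:
Individual areas: |S1| = 24, |S2| = 16, |S3| = 29.
|S1∩S2|: x∈[9,12], y∈[3,5] → 3·2 = 6.
|S1∩S3| = 2.0077.
|S2∩S3| = 0.
|S1∩S2∩S3| = 0.
|S1 ∪ S2 ∪ S3| = 69 − 8.0077 + 0 = 60.99.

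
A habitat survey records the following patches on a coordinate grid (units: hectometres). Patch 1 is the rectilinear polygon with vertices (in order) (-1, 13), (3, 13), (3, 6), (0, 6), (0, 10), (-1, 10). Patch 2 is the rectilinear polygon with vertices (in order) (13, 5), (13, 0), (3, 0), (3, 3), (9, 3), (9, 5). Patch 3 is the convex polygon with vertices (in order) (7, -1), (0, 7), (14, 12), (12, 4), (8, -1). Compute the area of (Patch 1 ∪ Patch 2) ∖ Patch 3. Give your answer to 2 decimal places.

36.54

|Patch 1 ∪ Patch 2| = 62.
|(Patch 1 ∪ Patch 2) ∩ Patch 3| = 25.4571.
|(Patch 1 ∪ Patch 2) ∖ Patch 3| = 62 − 25.4571 = 36.54.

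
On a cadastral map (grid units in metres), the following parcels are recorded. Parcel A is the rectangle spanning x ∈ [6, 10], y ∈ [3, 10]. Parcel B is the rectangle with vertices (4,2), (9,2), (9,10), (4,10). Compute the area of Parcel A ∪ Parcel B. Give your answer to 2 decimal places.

By inclusion–exclusion:
Individual areas: |Parcel A| = 28, |Parcel B| = 40.
|Parcel A∩Parcel B|: x∈[6,9], y∈[3,10] → 3·7 = 21.
|Parcel A ∪ Parcel B| = 68 − 21 = 47.00.

47.00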